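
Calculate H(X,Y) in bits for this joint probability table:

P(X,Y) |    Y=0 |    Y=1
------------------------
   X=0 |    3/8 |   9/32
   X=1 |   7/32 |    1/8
1.9000 bits

Joint entropy is H(X,Y) = -Σ_{x,y} p(x,y) log p(x,y).

Summing over all non-zero entries:
H(X,Y) = -[3/8·log_2(3/8) + 9/32·log_2(9/32) + 7/32·log_2(7/32) + 1/8·log_2(1/8)]
H(X,Y) = 1.9000 bits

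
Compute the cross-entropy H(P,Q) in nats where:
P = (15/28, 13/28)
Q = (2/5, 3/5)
0.7280 nats

Cross-entropy: H(P,Q) = -Σ p(x) log q(x)

Alternatively: H(P,Q) = H(P) + D_KL(P||Q)
H(P) = 0.6906 nats
D_KL(P||Q) = 0.0374 nats

H(P,Q) = 0.6906 + 0.0374 = 0.7280 nats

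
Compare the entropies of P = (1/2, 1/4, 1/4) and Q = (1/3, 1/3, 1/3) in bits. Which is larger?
Q

Computing entropies in bits:
H(P) = 1.5000
H(Q) = 1.5850

Distribution Q has higher entropy.

Intuition: The distribution closer to uniform (more spread out) has higher entropy.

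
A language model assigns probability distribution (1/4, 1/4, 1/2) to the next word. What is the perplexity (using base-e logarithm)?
2.8284

Perplexity is e^H (or exp(H) for natural log).

First, H = -Σ p log p = 1.0397 nats
Perplexity = e^1.0397 = 2.8284

Interpretation: The model's uncertainty is equivalent to choosing uniformly among 2.8 options.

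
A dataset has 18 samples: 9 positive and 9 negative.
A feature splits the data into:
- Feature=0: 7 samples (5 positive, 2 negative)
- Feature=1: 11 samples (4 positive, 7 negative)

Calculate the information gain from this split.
0.0864 bits

Information Gain = H(Y) - H(Y|Feature)

Before split:
P(positive) = 9/18 = 0.5000
H(Y) = 1.0000 bits

After split:
Feature=0: H = 0.8631 bits (weight = 7/18)
Feature=1: H = 0.9457 bits (weight = 11/18)
H(Y|Feature) = (7/18)×0.8631 + (11/18)×0.9457 = 0.9136 bits

Information Gain = 1.0000 - 0.9136 = 0.0864 bits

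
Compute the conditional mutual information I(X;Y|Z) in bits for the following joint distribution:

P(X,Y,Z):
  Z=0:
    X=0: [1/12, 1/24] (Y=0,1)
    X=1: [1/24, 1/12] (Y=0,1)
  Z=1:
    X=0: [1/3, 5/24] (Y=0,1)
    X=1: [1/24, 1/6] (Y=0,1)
0.0994 bits

Conditional mutual information: I(X;Y|Z) = H(X|Z) + H(Y|Z) - H(X,Y|Z)

H(Z) = 0.8113
H(X,Z) = 1.7006 → H(X|Z) = 0.8893
H(Y,Z) = 1.8113 → H(Y|Z) = 1.0000
H(X,Y,Z) = 2.6012 → H(X,Y|Z) = 1.7899

I(X;Y|Z) = 0.8893 + 1.0000 - 1.7899 = 0.0994 bits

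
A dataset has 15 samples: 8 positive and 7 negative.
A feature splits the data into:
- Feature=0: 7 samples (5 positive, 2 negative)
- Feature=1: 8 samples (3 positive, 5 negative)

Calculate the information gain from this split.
0.0850 bits

Information Gain = H(Y) - H(Y|Feature)

Before split:
P(positive) = 8/15 = 0.5333
H(Y) = 0.9968 bits

After split:
Feature=0: H = 0.8631 bits (weight = 7/15)
Feature=1: H = 0.9544 bits (weight = 8/15)
H(Y|Feature) = (7/15)×0.8631 + (8/15)×0.9544 = 0.9118 bits

Information Gain = 0.9968 - 0.9118 = 0.0850 bits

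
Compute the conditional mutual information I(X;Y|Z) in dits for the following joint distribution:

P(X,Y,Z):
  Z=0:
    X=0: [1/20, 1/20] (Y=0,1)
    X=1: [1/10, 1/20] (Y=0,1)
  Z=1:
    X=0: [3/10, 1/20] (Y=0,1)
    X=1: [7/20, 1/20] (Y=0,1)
0.0016 dits

Conditional mutual information: I(X;Y|Z) = H(X|Z) + H(Y|Z) - H(X,Y|Z)

H(Z) = 0.2442
H(X,Z) = 0.5423 → H(X|Z) = 0.2981
H(Y,Z) = 0.4452 → H(Y|Z) = 0.2010
H(X,Y,Z) = 0.7417 → H(X,Y|Z) = 0.4975

I(X;Y|Z) = 0.2981 + 0.2010 - 0.4975 = 0.0016 dits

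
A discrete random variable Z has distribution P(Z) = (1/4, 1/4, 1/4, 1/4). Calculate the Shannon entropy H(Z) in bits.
2.0000 bits

Shannon entropy is H(X) = -Σ p(x) log p(x).

For P = (1/4, 1/4, 1/4, 1/4):
H = -1/4 × log_2(1/4) -1/4 × log_2(1/4) -1/4 × log_2(1/4) -1/4 × log_2(1/4)
H = 2.0000 bits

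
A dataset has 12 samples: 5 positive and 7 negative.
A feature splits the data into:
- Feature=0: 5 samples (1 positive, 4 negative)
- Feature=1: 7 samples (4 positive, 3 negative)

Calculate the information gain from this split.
0.1043 bits

Information Gain = H(Y) - H(Y|Feature)

Before split:
P(positive) = 5/12 = 0.4167
H(Y) = 0.9799 bits

After split:
Feature=0: H = 0.7219 bits (weight = 5/12)
Feature=1: H = 0.9852 bits (weight = 7/12)
H(Y|Feature) = (5/12)×0.7219 + (7/12)×0.9852 = 0.8755 bits

Information Gain = 0.9799 - 0.8755 = 0.1043 bits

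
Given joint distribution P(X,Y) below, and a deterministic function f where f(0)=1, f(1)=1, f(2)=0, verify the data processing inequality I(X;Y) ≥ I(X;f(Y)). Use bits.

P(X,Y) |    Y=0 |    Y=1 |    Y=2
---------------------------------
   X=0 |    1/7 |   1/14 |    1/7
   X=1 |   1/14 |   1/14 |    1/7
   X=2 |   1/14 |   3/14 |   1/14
I(X;Y) = 0.1157, I(X;f(Y)) = 0.0500, inequality holds: 0.1157 ≥ 0.0500

Data Processing Inequality: For any Markov chain X → Y → Z, we have I(X;Y) ≥ I(X;Z).

Here Z = f(Y) is a deterministic function of Y, forming X → Y → Z.

Original I(X;Y) = 0.1157 bits

After applying f:
P(X,Z) where Z=f(Y):
- P(X,Z=0) = P(X,Y=2)
- P(X,Z=1) = P(X,Y=0) + P(X,Y=1)

I(X;Z) = I(X;f(Y)) = 0.0500 bits

Verification: 0.1157 ≥ 0.0500 ✓

Information cannot be created by processing; the function f can only lose information about X.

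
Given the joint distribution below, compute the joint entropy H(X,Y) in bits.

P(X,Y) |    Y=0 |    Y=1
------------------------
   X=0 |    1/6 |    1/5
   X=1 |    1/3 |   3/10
1.9446 bits

Joint entropy is H(X,Y) = -Σ_{x,y} p(x,y) log p(x,y).

Summing over all non-zero entries:
H(X,Y) = -[1/6·log_2(1/6) + 1/5·log_2(1/5) + 1/3·log_2(1/3) + 3/10·log_2(3/10)]
H(X,Y) = 1.9446 bits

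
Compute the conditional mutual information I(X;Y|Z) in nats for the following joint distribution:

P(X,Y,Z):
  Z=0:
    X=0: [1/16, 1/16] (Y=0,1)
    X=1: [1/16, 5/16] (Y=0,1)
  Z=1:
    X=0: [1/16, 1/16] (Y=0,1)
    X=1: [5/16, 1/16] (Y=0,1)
0.0511 nats

Conditional mutual information: I(X;Y|Z) = H(X|Z) + H(Y|Z) - H(X,Y|Z)

H(Z) = 0.6931
H(X,Z) = 1.2555 → H(X|Z) = 0.5623
H(Y,Z) = 1.2555 → H(Y|Z) = 0.5623
H(X,Y,Z) = 1.7667 → H(X,Y|Z) = 1.0735

I(X;Y|Z) = 0.5623 + 0.5623 - 1.0735 = 0.0511 nats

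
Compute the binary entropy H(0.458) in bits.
0.9949 bits

The binary entropy function is:
H(p) = -p log(p) - (1-p) log(1-p)

H(0.458) = -0.458 × log_2(0.458) - 0.542 × log_2(0.542)
H(0.458) = 0.9949 bits

Note: Binary entropy is maximized at p=0.5 (H=1 bit) and minimized at p=0 or p=1 (H=0).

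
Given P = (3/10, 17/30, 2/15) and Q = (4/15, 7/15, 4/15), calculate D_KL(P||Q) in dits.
0.0230 dits

KL divergence: D_KL(P||Q) = Σ p(x) log(p(x)/q(x))

Computing term by term:
  x=0: 3/10 × log_10[(3/10)/(4/15)] = 3/10 × 0.0512 = 0.0153
  x=1: 17/30 × log_10[(17/30)/(7/15)] = 17/30 × 0.0843 = 0.0478
  x=2: 2/15 × log_10[(2/15)/(4/15)] = 2/15 × -0.3010 = -0.0401

D_KL(P||Q) = 0.0230 dits

Note: KL divergence is always non-negative and equals 0 iff P = Q.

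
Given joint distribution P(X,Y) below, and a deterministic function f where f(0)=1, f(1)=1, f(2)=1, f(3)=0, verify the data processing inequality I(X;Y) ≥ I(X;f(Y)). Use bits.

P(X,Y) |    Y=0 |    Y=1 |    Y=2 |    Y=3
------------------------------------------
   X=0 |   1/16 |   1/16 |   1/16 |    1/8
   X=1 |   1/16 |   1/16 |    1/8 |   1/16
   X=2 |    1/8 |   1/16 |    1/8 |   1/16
I(X;Y) = 0.0567, I(X;f(Y)) = 0.0385, inequality holds: 0.0567 ≥ 0.0385

Data Processing Inequality: For any Markov chain X → Y → Z, we have I(X;Y) ≥ I(X;Z).

Here Z = f(Y) is a deterministic function of Y, forming X → Y → Z.

Original I(X;Y) = 0.0567 bits

After applying f:
P(X,Z) where Z=f(Y):
- P(X,Z=0) = P(X,Y=3)
- P(X,Z=1) = P(X,Y=0) + P(X,Y=1) + P(X,Y=2)

I(X;Z) = I(X;f(Y)) = 0.0385 bits

Verification: 0.0567 ≥ 0.0385 ✓

Information cannot be created by processing; the function f can only lose information about X.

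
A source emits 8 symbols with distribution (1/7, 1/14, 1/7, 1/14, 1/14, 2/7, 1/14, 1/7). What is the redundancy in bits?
0.1926 bits

Redundancy measures how far a source is from maximum entropy:
R = H_max - H(X)

Maximum entropy for 8 symbols: H_max = log_2(8) = 3.0000 bits
Actual entropy: H(X) = 2.8074 bits
Redundancy: R = 3.0000 - 2.8074 = 0.1926 bits

This redundancy represents potential for compression: the source could be compressed by 0.1926 bits per symbol.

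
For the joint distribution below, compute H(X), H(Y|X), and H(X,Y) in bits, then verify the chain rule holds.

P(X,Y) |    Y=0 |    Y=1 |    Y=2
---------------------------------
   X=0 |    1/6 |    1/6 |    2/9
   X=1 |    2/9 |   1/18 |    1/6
H(X,Y) = 2.4886, H(X) = 0.9911, H(Y|X) = 1.4975 (all in bits)

Chain rule: H(X,Y) = H(X) + H(Y|X)

Left side — joint entropy directly:
H(X,Y) = -Σ p(x,y) log p(x,y) = 2.4886 bits

Right side — compute H(Y|X) from the conditional distributions:
P(X) = (5/9, 4/9), so H(X) = 0.9911 bits
H(Y|X) = Σ_x P(X=x) · H(Y|X=x):
  P(Y|X=0) = (3/10, 3/10, 2/5), H(Y|X=0) = 1.5710, weight P(X=0) = 5/9
  P(Y|X=1) = (1/2, 1/8, 3/8), H(Y|X=1) = 1.4056, weight P(X=1) = 4/9
H(Y|X) = 1.4975 bits

H(X) + H(Y|X) = 0.9911 + 1.4975 = 2.4886 bits

Both sides equal 2.4886 bits. ✓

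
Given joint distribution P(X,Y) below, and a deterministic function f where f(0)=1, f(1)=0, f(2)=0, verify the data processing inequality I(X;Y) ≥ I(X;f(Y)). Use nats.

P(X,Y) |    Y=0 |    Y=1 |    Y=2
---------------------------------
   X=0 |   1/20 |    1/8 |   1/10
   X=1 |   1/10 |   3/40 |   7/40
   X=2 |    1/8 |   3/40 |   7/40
I(X;Y) = 0.0309, I(X;f(Y)) = 0.0097, inequality holds: 0.0309 ≥ 0.0097

Data Processing Inequality: For any Markov chain X → Y → Z, we have I(X;Y) ≥ I(X;Z).

Here Z = f(Y) is a deterministic function of Y, forming X → Y → Z.

Original I(X;Y) = 0.0309 nats

After applying f:
P(X,Z) where Z=f(Y):
- P(X,Z=0) = P(X,Y=1) + P(X,Y=2)
- P(X,Z=1) = P(X,Y=0)

I(X;Z) = I(X;f(Y)) = 0.0097 nats

Verification: 0.0309 ≥ 0.0097 ✓

Information cannot be created by processing; the function f can only lose information about X.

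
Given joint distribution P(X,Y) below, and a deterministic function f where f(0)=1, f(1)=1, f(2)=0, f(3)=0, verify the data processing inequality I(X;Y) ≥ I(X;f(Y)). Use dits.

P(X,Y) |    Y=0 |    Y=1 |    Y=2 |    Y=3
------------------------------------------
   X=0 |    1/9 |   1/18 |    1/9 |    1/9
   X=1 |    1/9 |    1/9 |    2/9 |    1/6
I(X;Y) = 0.0039, I(X;f(Y)) = 0.0009, inequality holds: 0.0039 ≥ 0.0009

Data Processing Inequality: For any Markov chain X → Y → Z, we have I(X;Y) ≥ I(X;Z).

Here Z = f(Y) is a deterministic function of Y, forming X → Y → Z.

Original I(X;Y) = 0.0039 dits

After applying f:
P(X,Z) where Z=f(Y):
- P(X,Z=0) = P(X,Y=2) + P(X,Y=3)
- P(X,Z=1) = P(X,Y=0) + P(X,Y=1)

I(X;Z) = I(X;f(Y)) = 0.0009 dits

Verification: 0.0039 ≥ 0.0009 ✓

Information cannot be created by processing; the function f can only lose information about X.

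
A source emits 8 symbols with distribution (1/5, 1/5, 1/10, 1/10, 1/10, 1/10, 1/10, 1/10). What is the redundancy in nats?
0.0541 nats

Redundancy measures how far a source is from maximum entropy:
R = H_max - H(X)

Maximum entropy for 8 symbols: H_max = log_e(8) = 2.0794 nats
Actual entropy: H(X) = 2.0253 nats
Redundancy: R = 2.0794 - 2.0253 = 0.0541 nats

This redundancy represents potential for compression: the source could be compressed by 0.0541 nats per symbol.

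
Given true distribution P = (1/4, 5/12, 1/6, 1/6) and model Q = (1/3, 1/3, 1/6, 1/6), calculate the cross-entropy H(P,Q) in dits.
0.5775 dits

Cross-entropy: H(P,Q) = -Σ p(x) log q(x)

Alternatively: H(P,Q) = H(P) + D_KL(P||Q)
H(P) = 0.5683 dits
D_KL(P||Q) = 0.0091 dits

H(P,Q) = 0.5683 + 0.0091 = 0.5775 dits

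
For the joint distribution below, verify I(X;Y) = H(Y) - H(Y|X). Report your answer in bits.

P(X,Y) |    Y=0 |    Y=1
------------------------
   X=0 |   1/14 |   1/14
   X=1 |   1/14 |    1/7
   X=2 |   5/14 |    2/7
I(X;Y) = 0.0232 bits

Mutual information has multiple equivalent forms:
- I(X;Y) = H(X) - H(X|Y)
- I(X;Y) = H(Y) - H(Y|X)
- I(X;Y) = H(X) + H(Y) - H(X,Y)

Computing all quantities:
H(X) = 1.2871, H(Y) = 1.0000, H(X,Y) = 2.2638
H(X|Y) = 1.2638, H(Y|X) = 0.9768

Verification:
H(X) - H(X|Y) = 1.2871 - 1.2638 = 0.0232
H(Y) - H(Y|X) = 1.0000 - 0.9768 = 0.0232
H(X) + H(Y) - H(X,Y) = 1.2871 + 1.0000 - 2.2638 = 0.0232

All forms give I(X;Y) = 0.0232 bits. ✓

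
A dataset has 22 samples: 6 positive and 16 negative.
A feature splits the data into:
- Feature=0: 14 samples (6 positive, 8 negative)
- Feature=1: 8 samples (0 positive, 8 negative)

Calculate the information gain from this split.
0.2184 bits

Information Gain = H(Y) - H(Y|Feature)

Before split:
P(positive) = 6/22 = 0.2727
H(Y) = 0.8454 bits

After split:
Feature=0: H = 0.9852 bits (weight = 14/22)
Feature=1: H = 0.0000 bits (weight = 8/22)
H(Y|Feature) = (14/22)×0.9852 + (8/22)×0.0000 = 0.6270 bits

Information Gain = 0.8454 - 0.6270 = 0.2184 bits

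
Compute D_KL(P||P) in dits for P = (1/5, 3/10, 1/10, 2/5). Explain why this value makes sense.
0.0000 dits

KL divergence satisfies the Gibbs inequality: D_KL(P||Q) ≥ 0 for all distributions P, Q.

D_KL(P||Q) = Σ p(x) log(p(x)/q(x))
Each term is p(x) × log_10(p(x)/p(x)) = p(x) × log_10(1) = 0, so the sum is 0.
D_KL(P||Q) = 0.0000 dits

When P = Q, the KL divergence is exactly 0, as there is no 'divergence' between identical distributions.

This non-negativity is a fundamental property: relative entropy cannot be negative because it measures how different Q is from P.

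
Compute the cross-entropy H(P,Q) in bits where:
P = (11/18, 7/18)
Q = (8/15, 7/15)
0.9818 bits

Cross-entropy: H(P,Q) = -Σ p(x) log q(x)

Alternatively: H(P,Q) = H(P) + D_KL(P||Q)
H(P) = 0.9641 bits
D_KL(P||Q) = 0.0177 bits

H(P,Q) = 0.9641 + 0.0177 = 0.9818 bits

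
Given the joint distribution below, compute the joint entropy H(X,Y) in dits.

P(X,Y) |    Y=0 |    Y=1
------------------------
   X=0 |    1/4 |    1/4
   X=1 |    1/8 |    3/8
0.5737 dits

Joint entropy is H(X,Y) = -Σ_{x,y} p(x,y) log p(x,y).

Summing over all non-zero entries:
H(X,Y) = -[1/4·log_10(1/4) + 1/4·log_10(1/4) + 1/8·log_10(1/8) + 3/8·log_10(3/8)]
H(X,Y) = 0.5737 dits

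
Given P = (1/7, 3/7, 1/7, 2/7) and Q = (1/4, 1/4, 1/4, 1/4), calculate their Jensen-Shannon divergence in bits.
0.0394 bits

Jensen-Shannon divergence is:
JSD(P||Q) = 0.5 × D_KL(P||M) + 0.5 × D_KL(Q||M)
where M = 0.5 × (P + Q) is the mixture distribution.

M = 0.5 × (1/7, 3/7, 1/7, 2/7) + 0.5 × (1/4, 1/4, 1/4, 1/4) = (0.196429, 0.339286, 0.196429, 0.267857)

D_KL(P||M) = 0.0398 bits
D_KL(Q||M) = 0.0389 bits

JSD(P||Q) = 0.5 × 0.0398 + 0.5 × 0.0389 = 0.0394 bits

Unlike KL divergence, JSD is symmetric and bounded: 0 ≤ JSD ≤ log(2).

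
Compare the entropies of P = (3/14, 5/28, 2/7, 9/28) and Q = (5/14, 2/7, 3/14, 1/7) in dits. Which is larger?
P

Computing entropies in dits:
H(P) = 0.5908
H(Q) = 0.5792

Distribution P has higher entropy.

Intuition: The distribution closer to uniform (more spread out) has higher entropy.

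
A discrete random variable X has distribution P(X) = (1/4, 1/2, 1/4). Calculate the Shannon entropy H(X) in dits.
0.4515 dits

Shannon entropy is H(X) = -Σ p(x) log p(x).

For P = (1/4, 1/2, 1/4):
H = -1/4 × log_10(1/4) -1/2 × log_10(1/2) -1/4 × log_10(1/4)
H = 0.4515 dits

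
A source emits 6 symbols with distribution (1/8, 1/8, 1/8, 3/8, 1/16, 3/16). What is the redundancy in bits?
0.2265 bits

Redundancy measures how far a source is from maximum entropy:
R = H_max - H(X)

Maximum entropy for 6 symbols: H_max = log_2(6) = 2.5850 bits
Actual entropy: H(X) = 2.3585 bits
Redundancy: R = 2.5850 - 2.3585 = 0.2265 bits

This redundancy represents potential for compression: the source could be compressed by 0.2265 bits per symbol.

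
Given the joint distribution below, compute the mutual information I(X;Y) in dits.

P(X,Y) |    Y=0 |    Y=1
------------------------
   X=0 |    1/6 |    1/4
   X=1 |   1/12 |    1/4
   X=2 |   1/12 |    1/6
0.0041 dits

Mutual information: I(X;Y) = H(X) + H(Y) - H(X,Y)

Marginals:
P(X) = (5/12, 1/3, 1/4), H(X) = 0.4680 dits
P(Y) = (1/3, 2/3), H(Y) = 0.2764 dits

Joint entropy: H(X,Y) = 0.7403 dits

I(X;Y) = 0.4680 + 0.2764 - 0.7403 = 0.0041 dits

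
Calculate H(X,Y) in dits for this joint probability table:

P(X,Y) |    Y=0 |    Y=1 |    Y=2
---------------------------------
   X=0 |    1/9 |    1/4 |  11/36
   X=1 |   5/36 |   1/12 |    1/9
0.7289 dits

Joint entropy is H(X,Y) = -Σ_{x,y} p(x,y) log p(x,y).

Summing over all non-zero entries:
H(X,Y) = -[1/9·log_10(1/9) + 1/4·log_10(1/4) + 11/36·log_10(11/36) + 5/36·log_10(5/36) + 1/12·log_10(1/12) + 1/9·log_10(1/9)]
H(X,Y) = 0.7289 dits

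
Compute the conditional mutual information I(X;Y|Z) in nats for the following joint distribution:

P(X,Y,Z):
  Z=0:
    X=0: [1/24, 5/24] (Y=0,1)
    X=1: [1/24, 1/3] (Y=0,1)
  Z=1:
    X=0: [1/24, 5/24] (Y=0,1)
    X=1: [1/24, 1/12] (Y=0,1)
0.0084 nats

Conditional mutual information: I(X;Y|Z) = H(X|Z) + H(Y|Z) - H(X,Y|Z)

H(Z) = 0.6616
H(X,Z) = 1.3209 → H(X|Z) = 0.6593
H(Y,Z) = 1.1056 → H(Y|Z) = 0.4441
H(X,Y,Z) = 1.7565 → H(X,Y|Z) = 1.0950

I(X;Y|Z) = 0.6593 + 0.4441 - 1.0950 = 0.0084 nats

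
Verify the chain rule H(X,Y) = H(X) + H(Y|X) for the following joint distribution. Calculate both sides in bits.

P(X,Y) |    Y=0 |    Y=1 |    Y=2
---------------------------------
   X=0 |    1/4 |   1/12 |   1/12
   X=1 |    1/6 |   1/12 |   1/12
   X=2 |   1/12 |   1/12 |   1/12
H(X,Y) = 3.0221, H(X) = 1.5546, H(Y|X) = 1.4675 (all in bits)

Chain rule: H(X,Y) = H(X) + H(Y|X)

Left side — joint entropy directly:
H(X,Y) = -Σ p(x,y) log p(x,y) = 3.0221 bits

Right side — compute H(Y|X) from the conditional distributions:
P(X) = (5/12, 1/3, 1/4), so H(X) = 1.5546 bits
H(Y|X) = Σ_x P(X=x) · H(Y|X=x):
  P(Y|X=0) = (3/5, 1/5, 1/5), H(Y|X=0) = 1.3710, weight P(X=0) = 5/12
  P(Y|X=1) = (1/2, 1/4, 1/4), H(Y|X=1) = 1.5000, weight P(X=1) = 1/3
  P(Y|X=2) = (1/3, 1/3, 1/3), H(Y|X=2) = 1.5850, weight P(X=2) = 1/4
H(Y|X) = 1.4675 bits

H(X) + H(Y|X) = 1.5546 + 1.4675 = 3.0221 bits

Both sides equal 3.0221 bits. ✓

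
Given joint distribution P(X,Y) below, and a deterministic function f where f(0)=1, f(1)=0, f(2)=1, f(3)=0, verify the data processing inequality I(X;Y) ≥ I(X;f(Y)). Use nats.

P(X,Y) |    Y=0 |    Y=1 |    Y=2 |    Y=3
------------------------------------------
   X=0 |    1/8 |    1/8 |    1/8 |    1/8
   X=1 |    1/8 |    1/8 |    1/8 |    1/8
I(X;Y) = 0.0000, I(X;f(Y)) = 0.0000, inequality holds: 0.0000 ≥ 0.0000

Data Processing Inequality: For any Markov chain X → Y → Z, we have I(X;Y) ≥ I(X;Z).

Here Z = f(Y) is a deterministic function of Y, forming X → Y → Z.

Original I(X;Y) = 0.0000 nats

After applying f:
P(X,Z) where Z=f(Y):
- P(X,Z=0) = P(X,Y=1) + P(X,Y=3)
- P(X,Z=1) = P(X,Y=0) + P(X,Y=2)

I(X;Z) = I(X;f(Y)) = 0.0000 nats

Verification: 0.0000 ≥ 0.0000 ✓

Information cannot be created by processing; the function f can only lose information about X.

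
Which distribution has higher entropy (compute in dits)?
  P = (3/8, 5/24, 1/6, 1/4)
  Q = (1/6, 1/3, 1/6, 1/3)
P

Computing entropies in dits:
H(P) = 0.5819
H(Q) = 0.5775

Distribution P has higher entropy.

Intuition: The distribution closer to uniform (more spread out) has higher entropy.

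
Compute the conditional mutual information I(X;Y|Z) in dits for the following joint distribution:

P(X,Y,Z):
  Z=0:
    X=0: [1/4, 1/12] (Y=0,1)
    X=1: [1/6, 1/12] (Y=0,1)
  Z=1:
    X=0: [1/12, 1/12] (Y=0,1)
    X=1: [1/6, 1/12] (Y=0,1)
0.0036 dits

Conditional mutual information: I(X;Y|Z) = H(X|Z) + H(Y|Z) - H(X,Y|Z)

H(Z) = 0.2950
H(X,Z) = 0.5898 → H(X|Z) = 0.2948
H(Y,Z) = 0.5683 → H(Y|Z) = 0.2734
H(X,Y,Z) = 0.8596 → H(X,Y|Z) = 0.5646

I(X;Y|Z) = 0.2948 + 0.2734 - 0.5646 = 0.0036 dits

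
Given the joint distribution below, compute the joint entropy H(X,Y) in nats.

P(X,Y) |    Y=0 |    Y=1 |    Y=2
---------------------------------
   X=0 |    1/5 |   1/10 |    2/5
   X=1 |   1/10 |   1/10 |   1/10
1.6094 nats

Joint entropy is H(X,Y) = -Σ_{x,y} p(x,y) log p(x,y).

Summing over all non-zero entries:
H(X,Y) = -[1/5·log_e(1/5) + 1/10·log_e(1/10) + 2/5·log_e(2/5) + 1/10·log_e(1/10) + 1/10·log_e(1/10) + 1/10·log_e(1/10)]
H(X,Y) = 1.6094 nats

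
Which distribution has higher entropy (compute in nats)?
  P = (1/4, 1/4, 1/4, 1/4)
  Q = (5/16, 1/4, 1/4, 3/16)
P

Computing entropies in nats:
H(P) = 1.3863
H(Q) = 1.3705

Distribution P has higher entropy.

Intuition: The distribution closer to uniform (more spread out) has higher entropy.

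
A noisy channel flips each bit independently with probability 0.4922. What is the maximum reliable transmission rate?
0.0002 bits

For a binary symmetric channel (BSC) with error probability p:
Capacity C = 1 - H(p) bits per symbol

where H(p) = -p log₂(p) - (1-p) log₂(1-p) is the binary entropy function.

H(0.4922) = 0.9998 bits
C = 1 - 0.9998 = 0.0002 bits per symbol

This means we can reliably transmit up to 0.0002 bits of information per channel use.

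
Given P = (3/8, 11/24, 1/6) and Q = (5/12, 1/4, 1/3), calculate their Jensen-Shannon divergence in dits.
0.0131 dits

Jensen-Shannon divergence is:
JSD(P||Q) = 0.5 × D_KL(P||M) + 0.5 × D_KL(Q||M)
where M = 0.5 × (P + Q) is the mixture distribution.

M = 0.5 × (3/8, 11/24, 1/6) + 0.5 × (5/12, 1/4, 1/3) = (0.395833, 0.354167, 1/4)

D_KL(P||M) = 0.0132 dits
D_KL(Q||M) = 0.0131 dits

JSD(P||Q) = 0.5 × 0.0132 + 0.5 × 0.0131 = 0.0131 dits

Unlike KL divergence, JSD is symmetric and bounded: 0 ≤ JSD ≤ log(2).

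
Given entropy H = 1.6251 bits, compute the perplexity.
3.0846

Perplexity is 2^H (or exp(H) for natural log).

H = 1.6251 bits
Perplexity = 2^1.6251 = 3.0846

Interpretation: The model's uncertainty is equivalent to choosing uniformly among 3.1 options.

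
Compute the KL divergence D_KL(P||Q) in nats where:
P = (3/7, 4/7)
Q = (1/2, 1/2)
0.0102 nats

KL divergence: D_KL(P||Q) = Σ p(x) log(p(x)/q(x))

Computing term by term:
  x=0: 3/7 × log_e[(3/7)/(1/2)] = 3/7 × -0.1542 = -0.0661
  x=1: 4/7 × log_e[(4/7)/(1/2)] = 4/7 × 0.1335 = 0.0763

D_KL(P||Q) = 0.0102 nats

Note: KL divergence is always non-negative and equals 0 iff P = Q.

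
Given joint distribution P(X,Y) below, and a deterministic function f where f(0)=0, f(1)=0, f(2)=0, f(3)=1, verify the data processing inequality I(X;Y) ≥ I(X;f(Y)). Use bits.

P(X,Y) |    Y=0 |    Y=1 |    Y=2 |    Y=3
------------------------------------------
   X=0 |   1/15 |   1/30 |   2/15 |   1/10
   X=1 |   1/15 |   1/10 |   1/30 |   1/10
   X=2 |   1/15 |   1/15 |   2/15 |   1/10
I(X;Y) = 0.0782, I(X;f(Y)) = 0.0021, inequality holds: 0.0782 ≥ 0.0021

Data Processing Inequality: For any Markov chain X → Y → Z, we have I(X;Y) ≥ I(X;Z).

Here Z = f(Y) is a deterministic function of Y, forming X → Y → Z.

Original I(X;Y) = 0.0782 bits

After applying f:
P(X,Z) where Z=f(Y):
- P(X,Z=0) = P(X,Y=0) + P(X,Y=1) + P(X,Y=2)
- P(X,Z=1) = P(X,Y=3)

I(X;Z) = I(X;f(Y)) = 0.0021 bits

Verification: 0.0782 ≥ 0.0021 ✓

Information cannot be created by processing; the function f can only lose information about X.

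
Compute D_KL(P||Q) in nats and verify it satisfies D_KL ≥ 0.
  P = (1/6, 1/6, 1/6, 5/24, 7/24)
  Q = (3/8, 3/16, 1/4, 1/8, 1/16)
0.3334 nats

KL divergence satisfies the Gibbs inequality: D_KL(P||Q) ≥ 0 for all distributions P, Q.

D_KL(P||Q) = Σ p(x) log(p(x)/q(x))
Term by term:
  x=0: 1/6 × log_e[(1/6)/(3/8)] = -0.1352
  x=1: 1/6 × log_e[(1/6)/(3/16)] = -0.0196
  x=2: 1/6 × log_e[(1/6)/(1/4)] = -0.0676
  x=3: 5/24 × log_e[(5/24)/(1/8)] = 0.1064
  x=4: 7/24 × log_e[(7/24)/(1/16)] = 0.4493
D_KL(P||Q) = 0.3334 nats

D_KL(P||Q) = 0.3334 ≥ 0 ✓

This non-negativity is a fundamental property: relative entropy cannot be negative because it measures how different Q is from P.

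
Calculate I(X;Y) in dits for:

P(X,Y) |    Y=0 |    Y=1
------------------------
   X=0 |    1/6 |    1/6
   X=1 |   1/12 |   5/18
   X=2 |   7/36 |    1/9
0.0263 dits

Mutual information: I(X;Y) = H(X) + H(Y) - H(X,Y)

Marginals:
P(X) = (1/3, 13/36, 11/36), H(X) = 0.4761 dits
P(Y) = (4/9, 5/9), H(Y) = 0.2983 dits

Joint entropy: H(X,Y) = 0.7482 dits

I(X;Y) = 0.4761 + 0.2983 - 0.7482 = 0.0263 dits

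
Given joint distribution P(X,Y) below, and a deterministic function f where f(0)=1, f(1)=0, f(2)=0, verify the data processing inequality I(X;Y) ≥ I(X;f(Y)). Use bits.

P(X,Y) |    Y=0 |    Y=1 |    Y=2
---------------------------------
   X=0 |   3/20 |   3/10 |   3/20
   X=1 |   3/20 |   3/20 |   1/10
I(X;Y) = 0.0150, I(X;f(Y)) = 0.0128, inequality holds: 0.0150 ≥ 0.0128

Data Processing Inequality: For any Markov chain X → Y → Z, we have I(X;Y) ≥ I(X;Z).

Here Z = f(Y) is a deterministic function of Y, forming X → Y → Z.

Original I(X;Y) = 0.0150 bits

After applying f:
P(X,Z) where Z=f(Y):
- P(X,Z=0) = P(X,Y=1) + P(X,Y=2)
- P(X,Z=1) = P(X,Y=0)

I(X;Z) = I(X;f(Y)) = 0.0128 bits

Verification: 0.0150 ≥ 0.0128 ✓

Information cannot be created by processing; the function f can only lose information about X.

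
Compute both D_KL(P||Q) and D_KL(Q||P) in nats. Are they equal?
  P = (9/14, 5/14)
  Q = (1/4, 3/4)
D_KL(P||Q) = 0.3422, D_KL(Q||P) = 0.3203

KL divergence is not symmetric: D_KL(P||Q) ≠ D_KL(Q||P) in general.

D_KL(P||Q) = 0.3422 nats
D_KL(Q||P) = 0.3203 nats

No, they are not equal!

This asymmetry is why KL divergence is not a true distance metric.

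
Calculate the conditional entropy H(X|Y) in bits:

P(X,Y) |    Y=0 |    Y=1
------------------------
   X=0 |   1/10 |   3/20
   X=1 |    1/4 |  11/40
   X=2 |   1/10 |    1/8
1.4693 bits

Using the chain rule: H(X|Y) = H(X,Y) - H(Y)

First, compute H(X,Y) = 2.4621 bits

Marginal P(Y) = (9/20, 11/20)
H(Y) = 0.9928 bits

H(X|Y) = H(X,Y) - H(Y) = 2.4621 - 0.9928 = 1.4693 bits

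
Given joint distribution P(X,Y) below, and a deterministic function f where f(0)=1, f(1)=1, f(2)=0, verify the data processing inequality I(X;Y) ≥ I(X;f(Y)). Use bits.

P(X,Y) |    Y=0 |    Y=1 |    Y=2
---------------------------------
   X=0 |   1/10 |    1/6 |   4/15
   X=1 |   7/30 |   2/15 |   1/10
I(X;Y) = 0.0957, I(X;f(Y)) = 0.0649, inequality holds: 0.0957 ≥ 0.0649

Data Processing Inequality: For any Markov chain X → Y → Z, we have I(X;Y) ≥ I(X;Z).

Here Z = f(Y) is a deterministic function of Y, forming X → Y → Z.

Original I(X;Y) = 0.0957 bits

After applying f:
P(X,Z) where Z=f(Y):
- P(X,Z=0) = P(X,Y=2)
- P(X,Z=1) = P(X,Y=0) + P(X,Y=1)

I(X;Z) = I(X;f(Y)) = 0.0649 bits

Verification: 0.0957 ≥ 0.0649 ✓

Information cannot be created by processing; the function f can only lose information about X.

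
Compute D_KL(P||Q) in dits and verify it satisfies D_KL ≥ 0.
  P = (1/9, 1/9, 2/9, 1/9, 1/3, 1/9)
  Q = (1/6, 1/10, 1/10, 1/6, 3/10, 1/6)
0.0387 dits

KL divergence satisfies the Gibbs inequality: D_KL(P||Q) ≥ 0 for all distributions P, Q.

D_KL(P||Q) = Σ p(x) log(p(x)/q(x))
Term by term:
  x=0: 1/9 × log_10[(1/9)/(1/6)] = -0.0196
  x=1: 1/9 × log_10[(1/9)/(1/10)] = 0.0051
  x=2: 2/9 × log_10[(2/9)/(1/10)] = 0.0771
  x=3: 1/9 × log_10[(1/9)/(1/6)] = -0.0196
  x=4: 1/3 × log_10[(1/3)/(3/10)] = 0.0153
  x=5: 1/9 × log_10[(1/9)/(1/6)] = -0.0196
D_KL(P||Q) = 0.0387 dits

D_KL(P||Q) = 0.0387 ≥ 0 ✓

This non-negativity is a fundamental property: relative entropy cannot be negative because it measures how different Q is from P.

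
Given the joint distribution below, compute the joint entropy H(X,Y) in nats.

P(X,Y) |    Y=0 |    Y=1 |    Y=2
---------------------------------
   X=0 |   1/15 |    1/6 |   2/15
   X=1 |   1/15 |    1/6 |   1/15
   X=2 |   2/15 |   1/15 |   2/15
2.1254 nats

Joint entropy is H(X,Y) = -Σ_{x,y} p(x,y) log p(x,y).

Summing over all non-zero entries:
H(X,Y) = -[1/15·log_e(1/15) + 1/6·log_e(1/6) + 2/15·log_e(2/15) + 1/15·log_e(1/15) + 1/6·log_e(1/6) + 1/15·log_e(1/15) + 2/15·log_e(2/15) + 1/15·log_e(1/15) + 2/15·log_e(2/15)]
H(X,Y) = 2.1254 nats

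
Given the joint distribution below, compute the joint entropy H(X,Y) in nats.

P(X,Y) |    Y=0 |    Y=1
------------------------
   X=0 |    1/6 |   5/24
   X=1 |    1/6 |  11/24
1.2816 nats

Joint entropy is H(X,Y) = -Σ_{x,y} p(x,y) log p(x,y).

Summing over all non-zero entries:
H(X,Y) = -[1/6·log_e(1/6) + 5/24·log_e(5/24) + 1/6·log_e(1/6) + 11/24·log_e(11/24)]
H(X,Y) = 1.2816 nats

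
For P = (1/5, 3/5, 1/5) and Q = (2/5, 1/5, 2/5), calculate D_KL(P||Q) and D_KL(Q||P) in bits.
D_KL(P||Q) = 0.5510, D_KL(Q||P) = 0.4830

KL divergence is not symmetric: D_KL(P||Q) ≠ D_KL(Q||P) in general.

D_KL(P||Q) = 0.5510 bits
D_KL(Q||P) = 0.4830 bits

No, they are not equal!

This asymmetry is why KL divergence is not a true distance metric.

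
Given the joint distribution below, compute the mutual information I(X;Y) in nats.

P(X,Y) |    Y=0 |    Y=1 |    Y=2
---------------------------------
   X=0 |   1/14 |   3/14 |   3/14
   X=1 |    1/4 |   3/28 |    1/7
0.0779 nats

Mutual information: I(X;Y) = H(X) + H(Y) - H(X,Y)

Marginals:
P(X) = (1/2, 1/2), H(X) = 0.6931 nats
P(Y) = (9/28, 9/28, 5/14), H(Y) = 1.0974 nats

Joint entropy: H(X,Y) = 1.7126 nats

I(X;Y) = 0.6931 + 1.0974 - 1.7126 = 0.0779 nats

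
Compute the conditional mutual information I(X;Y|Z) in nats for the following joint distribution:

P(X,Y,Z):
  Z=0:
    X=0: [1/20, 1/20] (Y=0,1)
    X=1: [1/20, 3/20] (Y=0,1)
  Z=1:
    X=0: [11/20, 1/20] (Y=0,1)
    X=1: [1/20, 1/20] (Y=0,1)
0.0548 nats

Conditional mutual information: I(X;Y|Z) = H(X|Z) + H(Y|Z) - H(X,Y|Z)

H(Z) = 0.6109
H(X,Z) = 1.0889 → H(X|Z) = 0.4780
H(Y,Z) = 1.0889 → H(Y|Z) = 0.4780
H(X,Y,Z) = 1.5121 → H(X,Y|Z) = 0.9012

I(X;Y|Z) = 0.4780 + 0.4780 - 0.9012 = 0.0548 nats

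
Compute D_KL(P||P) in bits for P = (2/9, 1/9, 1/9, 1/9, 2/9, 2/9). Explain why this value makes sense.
0.0000 bits

KL divergence satisfies the Gibbs inequality: D_KL(P||Q) ≥ 0 for all distributions P, Q.

D_KL(P||Q) = Σ p(x) log(p(x)/q(x))
Each term is p(x) × log_2(p(x)/p(x)) = p(x) × log_2(1) = 0, so the sum is 0.
D_KL(P||Q) = 0.0000 bits

When P = Q, the KL divergence is exactly 0, as there is no 'divergence' between identical distributions.

This non-negativity is a fundamental property: relative entropy cannot be negative because it measures how different Q is from P.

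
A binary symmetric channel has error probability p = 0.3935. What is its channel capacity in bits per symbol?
0.0330 bits

For a binary symmetric channel (BSC) with error probability p:
Capacity C = 1 - H(p) bits per symbol

where H(p) = -p log₂(p) - (1-p) log₂(1-p) is the binary entropy function.

H(0.3935) = 0.9670 bits
C = 1 - 0.9670 = 0.0330 bits per symbol

This means we can reliably transmit up to 0.0330 bits of information per channel use.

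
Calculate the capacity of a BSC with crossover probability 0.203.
0.2721 bits

For a binary symmetric channel (BSC) with error probability p:
Capacity C = 1 - H(p) bits per symbol

where H(p) = -p log₂(p) - (1-p) log₂(1-p) is the binary entropy function.

H(0.203) = 0.7279 bits
C = 1 - 0.7279 = 0.2721 bits per symbol

This means we can reliably transmit up to 0.2721 bits of information per channel use.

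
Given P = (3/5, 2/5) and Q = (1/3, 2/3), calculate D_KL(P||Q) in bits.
0.2140 bits

KL divergence: D_KL(P||Q) = Σ p(x) log(p(x)/q(x))

Computing term by term:
  x=0: 3/5 × log_2[(3/5)/(1/3)] = 3/5 × 0.8480 = 0.5088
  x=1: 2/5 × log_2[(2/5)/(2/3)] = 2/5 × -0.7370 = -0.2948

D_KL(P||Q) = 0.2140 bits

Note: KL divergence is always non-negative and equals 0 iff P = Q.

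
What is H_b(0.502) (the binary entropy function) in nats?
0.6931 nats

The binary entropy function is:
H(p) = -p log(p) - (1-p) log(1-p)

H(0.502) = -0.502 × log_e(0.502) - 0.498 × log_e(0.498)
H(0.502) = 0.6931 nats

Note: Binary entropy is maximized at p=0.5 (H=1 bit) and minimized at p=0 or p=1 (H=0).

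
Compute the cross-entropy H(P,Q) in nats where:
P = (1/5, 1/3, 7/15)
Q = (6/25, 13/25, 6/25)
1.1694 nats

Cross-entropy: H(P,Q) = -Σ p(x) log q(x)

Alternatively: H(P,Q) = H(P) + D_KL(P||Q)
H(P) = 1.0438 nats
D_KL(P||Q) = 0.1256 nats

H(P,Q) = 1.0438 + 0.1256 = 1.1694 nats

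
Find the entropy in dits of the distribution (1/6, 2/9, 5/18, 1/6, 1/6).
0.6888 dits

Shannon entropy is H(X) = -Σ p(x) log p(x).

For P = (1/6, 2/9, 5/18, 1/6, 1/6):
H = -1/6 × log_10(1/6) -2/9 × log_10(2/9) -5/18 × log_10(5/18) -1/6 × log_10(1/6) -1/6 × log_10(1/6)
H = 0.6888 dits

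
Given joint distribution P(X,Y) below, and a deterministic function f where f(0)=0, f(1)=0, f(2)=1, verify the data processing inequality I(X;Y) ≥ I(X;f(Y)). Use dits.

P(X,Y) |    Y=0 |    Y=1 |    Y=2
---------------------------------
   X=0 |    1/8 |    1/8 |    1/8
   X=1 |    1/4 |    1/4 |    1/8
I(X;Y) = 0.0047, I(X;f(Y)) = 0.0047, inequality holds: 0.0047 ≥ 0.0047

Data Processing Inequality: For any Markov chain X → Y → Z, we have I(X;Y) ≥ I(X;Z).

Here Z = f(Y) is a deterministic function of Y, forming X → Y → Z.

Original I(X;Y) = 0.0047 dits

After applying f:
P(X,Z) where Z=f(Y):
- P(X,Z=0) = P(X,Y=0) + P(X,Y=1)
- P(X,Z=1) = P(X,Y=2)

I(X;Z) = I(X;f(Y)) = 0.0047 dits

Verification: 0.0047 ≥ 0.0047 ✓

Information cannot be created by processing; the function f can only lose information about X.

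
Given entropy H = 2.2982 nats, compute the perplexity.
9.9562

Perplexity is e^H (or exp(H) for natural log).

H = 2.2982 nats
Perplexity = e^2.2982 = 9.9562

Interpretation: The model's uncertainty is equivalent to choosing uniformly among 10.0 options.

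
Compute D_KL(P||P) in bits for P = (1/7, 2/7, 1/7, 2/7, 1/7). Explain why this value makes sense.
0.0000 bits

KL divergence satisfies the Gibbs inequality: D_KL(P||Q) ≥ 0 for all distributions P, Q.

D_KL(P||Q) = Σ p(x) log(p(x)/q(x))
Each term is p(x) × log_2(p(x)/p(x)) = p(x) × log_2(1) = 0, so the sum is 0.
D_KL(P||Q) = 0.0000 bits

When P = Q, the KL divergence is exactly 0, as there is no 'divergence' between identical distributions.

This non-negativity is a fundamental property: relative entropy cannot be negative because it measures how different Q is from P.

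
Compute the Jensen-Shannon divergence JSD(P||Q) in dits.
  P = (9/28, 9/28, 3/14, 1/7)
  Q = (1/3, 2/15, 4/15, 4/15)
0.0135 dits

Jensen-Shannon divergence is:
JSD(P||Q) = 0.5 × D_KL(P||M) + 0.5 × D_KL(Q||M)
where M = 0.5 × (P + Q) is the mixture distribution.

M = 0.5 × (9/28, 9/28, 3/14, 1/7) + 0.5 × (1/3, 2/15, 4/15, 4/15) = (0.327381, 0.227381, 0.240476, 0.204762)

D_KL(P||M) = 0.0127 dits
D_KL(Q||M) = 0.0143 dits

JSD(P||Q) = 0.5 × 0.0127 + 0.5 × 0.0143 = 0.0135 dits

Unlike KL divergence, JSD is symmetric and bounded: 0 ≤ JSD ≤ log(2).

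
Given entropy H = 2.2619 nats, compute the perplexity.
9.6013

Perplexity is e^H (or exp(H) for natural log).

H = 2.2619 nats
Perplexity = e^2.2619 = 9.6013

Interpretation: The model's uncertainty is equivalent to choosing uniformly among 9.6 options.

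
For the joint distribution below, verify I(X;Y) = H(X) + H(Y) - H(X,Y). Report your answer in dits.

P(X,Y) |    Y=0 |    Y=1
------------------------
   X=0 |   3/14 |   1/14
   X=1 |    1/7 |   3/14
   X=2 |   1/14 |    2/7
I(X;Y) = 0.0448 dits

Mutual information has multiple equivalent forms:
- I(X;Y) = H(X) - H(X|Y)
- I(X;Y) = H(Y) - H(Y|X)
- I(X;Y) = H(X) + H(Y) - H(X,Y)

Computing all quantities:
H(X) = 0.4748, H(Y) = 0.2966, H(X,Y) = 0.7266
H(X|Y) = 0.4300, H(Y|X) = 0.2518

Verification:
H(X) - H(X|Y) = 0.4748 - 0.4300 = 0.0448
H(Y) - H(Y|X) = 0.2966 - 0.2518 = 0.0448
H(X) + H(Y) - H(X,Y) = 0.4748 + 0.2966 - 0.7266 = 0.0448

All forms give I(X;Y) = 0.0448 dits. ✓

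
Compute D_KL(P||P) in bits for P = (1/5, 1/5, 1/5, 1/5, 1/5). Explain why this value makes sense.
0.0000 bits

KL divergence satisfies the Gibbs inequality: D_KL(P||Q) ≥ 0 for all distributions P, Q.

D_KL(P||Q) = Σ p(x) log(p(x)/q(x))
Each term is p(x) × log_2(p(x)/p(x)) = p(x) × log_2(1) = 0, so the sum is 0.
D_KL(P||Q) = 0.0000 bits

When P = Q, the KL divergence is exactly 0, as there is no 'divergence' between identical distributions.

This non-negativity is a fundamental property: relative entropy cannot be negative because it measures how different Q is from P.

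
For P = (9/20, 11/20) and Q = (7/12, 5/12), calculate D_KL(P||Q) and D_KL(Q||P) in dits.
D_KL(P||Q) = 0.0156, D_KL(Q||P) = 0.0155

KL divergence is not symmetric: D_KL(P||Q) ≠ D_KL(Q||P) in general.

D_KL(P||Q) = 0.0156 dits
D_KL(Q||P) = 0.0155 dits

No, they are not equal!

This asymmetry is why KL divergence is not a true distance metric.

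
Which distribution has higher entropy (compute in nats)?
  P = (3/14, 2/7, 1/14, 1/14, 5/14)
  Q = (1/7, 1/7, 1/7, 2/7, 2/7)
Q

Computing entropies in nats:
H(P) = 1.4328
H(Q) = 1.5498

Distribution Q has higher entropy.

Intuition: The distribution closer to uniform (more spread out) has higher entropy.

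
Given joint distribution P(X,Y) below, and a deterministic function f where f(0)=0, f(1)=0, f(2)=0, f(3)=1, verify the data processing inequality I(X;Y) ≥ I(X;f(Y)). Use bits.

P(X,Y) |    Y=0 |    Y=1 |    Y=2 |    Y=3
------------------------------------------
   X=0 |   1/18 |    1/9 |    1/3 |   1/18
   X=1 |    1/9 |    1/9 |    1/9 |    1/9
I(X;Y) = 0.1022, I(X;f(Y)) = 0.0289, inequality holds: 0.1022 ≥ 0.0289

Data Processing Inequality: For any Markov chain X → Y → Z, we have I(X;Y) ≥ I(X;Z).

Here Z = f(Y) is a deterministic function of Y, forming X → Y → Z.

Original I(X;Y) = 0.1022 bits

After applying f:
P(X,Z) where Z=f(Y):
- P(X,Z=0) = P(X,Y=0) + P(X,Y=1) + P(X,Y=2)
- P(X,Z=1) = P(X,Y=3)

I(X;Z) = I(X;f(Y)) = 0.0289 bits

Verification: 0.1022 ≥ 0.0289 ✓

Information cannot be created by processing; the function f can only lose information about X.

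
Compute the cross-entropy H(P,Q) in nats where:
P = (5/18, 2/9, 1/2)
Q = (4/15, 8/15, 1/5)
1.3116 nats

Cross-entropy: H(P,Q) = -Σ p(x) log q(x)

Alternatively: H(P,Q) = H(P) + D_KL(P||Q)
H(P) = 1.0366 nats
D_KL(P||Q) = 0.2749 nats

H(P,Q) = 1.0366 + 0.2749 = 1.3116 nats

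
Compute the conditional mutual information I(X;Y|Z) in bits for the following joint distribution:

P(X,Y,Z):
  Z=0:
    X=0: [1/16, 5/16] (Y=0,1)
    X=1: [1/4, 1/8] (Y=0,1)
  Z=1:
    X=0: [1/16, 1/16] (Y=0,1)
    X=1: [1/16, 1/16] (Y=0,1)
0.1468 bits

Conditional mutual information: I(X;Y|Z) = H(X|Z) + H(Y|Z) - H(X,Y|Z)

H(Z) = 0.8113
H(X,Z) = 1.8113 → H(X|Z) = 1.0000
H(Y,Z) = 1.7962 → H(Y|Z) = 0.9849
H(X,Y,Z) = 2.6494 → H(X,Y|Z) = 1.8381

I(X;Y|Z) = 1.0000 + 0.9849 - 1.8381 = 0.1468 bits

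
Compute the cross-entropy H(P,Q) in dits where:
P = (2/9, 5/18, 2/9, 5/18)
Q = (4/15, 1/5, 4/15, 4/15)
0.6087 dits

Cross-entropy: H(P,Q) = -Σ p(x) log q(x)

Alternatively: H(P,Q) = H(P) + D_KL(P||Q)
H(P) = 0.5994 dits
D_KL(P||Q) = 0.0094 dits

H(P,Q) = 0.5994 + 0.0094 = 0.6087 dits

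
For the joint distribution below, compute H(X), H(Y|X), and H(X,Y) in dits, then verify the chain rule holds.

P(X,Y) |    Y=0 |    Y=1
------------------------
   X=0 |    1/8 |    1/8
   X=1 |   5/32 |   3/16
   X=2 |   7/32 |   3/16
H(X,Y) = 0.7687, H(X) = 0.4689, H(Y|X) = 0.2999 (all in dits)

Chain rule: H(X,Y) = H(X) + H(Y|X)

Left side — joint entropy directly:
H(X,Y) = -Σ p(x,y) log p(x,y) = 0.7687 dits

Right side — compute H(Y|X) from the conditional distributions:
P(X) = (1/4, 11/32, 13/32), so H(X) = 0.4689 dits
H(Y|X) = Σ_x P(X=x) · H(Y|X=x):
  P(Y|X=0) = (1/2, 1/2), H(Y|X=0) = 0.3010, weight P(X=0) = 1/4
  P(Y|X=1) = (5/11, 6/11), H(Y|X=1) = 0.2992, weight P(X=1) = 11/32
  P(Y|X=2) = (7/13, 6/13), H(Y|X=2) = 0.2997, weight P(X=2) = 13/32
H(Y|X) = 0.2999 dits

H(X) + H(Y|X) = 0.4689 + 0.2999 = 0.7687 dits

Both sides equal 0.7687 dits. ✓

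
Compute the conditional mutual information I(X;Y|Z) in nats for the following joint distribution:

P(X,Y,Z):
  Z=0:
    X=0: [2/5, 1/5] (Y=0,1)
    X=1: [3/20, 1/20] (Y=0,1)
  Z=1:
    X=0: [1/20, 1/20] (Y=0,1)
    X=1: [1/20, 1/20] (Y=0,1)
0.0025 nats

Conditional mutual information: I(X;Y|Z) = H(X|Z) + H(Y|Z) - H(X,Y|Z)

H(Z) = 0.5004
H(X,Z) = 1.0889 → H(X|Z) = 0.5885
H(Y,Z) = 1.1359 → H(Y|Z) = 0.6355
H(X,Y,Z) = 1.7219 → H(X,Y|Z) = 1.2215

I(X;Y|Z) = 0.5885 + 0.6355 - 1.2215 = 0.0025 nats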